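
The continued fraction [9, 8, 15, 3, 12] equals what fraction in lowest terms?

41724/4573

Using pₖ = aₖpₖ₋₁ + pₖ₋₂ and qₖ = aₖqₖ₋₁ + qₖ₋₂:
  k=0: a=9, p=9, q=1
  k=1: a=8, p=73, q=8
  k=2: a=15, p=1104, q=121
  k=3: a=3, p=3385, q=371
  k=4: a=12, p=41724, q=4573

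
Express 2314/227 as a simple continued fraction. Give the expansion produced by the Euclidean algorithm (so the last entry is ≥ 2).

2314 = 10*227 + 44
227 = 5*44 + 7
44 = 6*7 + 2
7 = 3*2 + 1
2 = 2*1 + 0  (stop)
So 2314/227 = [10; 5, 6, 3, 2].

[10; 5, 6, 3, 2]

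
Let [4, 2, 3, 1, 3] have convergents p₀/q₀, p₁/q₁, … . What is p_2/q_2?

31/7

Using pₖ = aₖpₖ₋₁ + pₖ₋₂, qₖ = aₖqₖ₋₁ + qₖ₋₂ (with p₋₁=1, p₋₂=0, q₋₁=0, q₋₂=1):
  k=0: a=4, p=4, q=1
  k=1: a=2, p=9, q=2
  k=2: a=3, p=31, q=7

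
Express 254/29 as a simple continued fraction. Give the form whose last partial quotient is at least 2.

[8; 1, 3, 7]

254 = 8*29 + 22
29 = 1*22 + 7
22 = 3*7 + 1
7 = 7*1 + 0  (stop)
So 254/29 = [8; 1, 3, 7].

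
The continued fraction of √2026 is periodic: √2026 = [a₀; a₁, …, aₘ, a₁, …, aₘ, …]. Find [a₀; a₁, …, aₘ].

a₀ = ⌊√2026⌋ = 45.
With m₀=0, d₀=1 and mₖ₊₁ = dₖaₖ − mₖ, dₖ₊₁ = (n − mₖ₊₁²)/dₖ, aₖ₊₁ = ⌊(a₀+mₖ₊₁)/dₖ₊₁⌋:
  k=1: m=45, d=1, a=90
d=1 and a=2a₀=90 at k=1, so the next step gives (m, d) = (45, 1) again — its k=1 value — and the period has length 1.

[45; 90]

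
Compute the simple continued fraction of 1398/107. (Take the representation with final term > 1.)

[13; 15, 3, 2]

1398 = 13×107 + 7
107 = 15×7 + 2
7 = 3×2 + 1
2 = 2×1 + 0  (stop)
So 1398/107 = [13; 15, 3, 2].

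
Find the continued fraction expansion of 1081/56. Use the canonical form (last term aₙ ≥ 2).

[19; 3, 3, 2, 2]

1081 = 19×56 + 17
56 = 3×17 + 5
17 = 3×5 + 2
5 = 2×2 + 1
2 = 2×1 + 0  (stop)
So 1081/56 = [19; 3, 3, 2, 2].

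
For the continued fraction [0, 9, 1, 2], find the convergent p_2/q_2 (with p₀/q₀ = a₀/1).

Using pₖ = aₖpₖ₋₁ + pₖ₋₂, qₖ = aₖqₖ₋₁ + qₖ₋₂ (with p₋₁=1, p₋₂=0, q₋₁=0, q₋₂=1):
  k=0: a=0, p=0, q=1
  k=1: a=9, p=1, q=9
  k=2: a=1, p=1, q=10

1/10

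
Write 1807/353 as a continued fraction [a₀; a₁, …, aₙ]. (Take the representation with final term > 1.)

1807 = 5*353 + 42
353 = 8*42 + 17
42 = 2*17 + 8
17 = 2*8 + 1
8 = 8*1 + 0  (stop)
So 1807/353 = [5; 8, 2, 2, 8].

[5; 8, 2, 2, 8]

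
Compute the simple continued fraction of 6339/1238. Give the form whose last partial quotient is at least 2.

[5; 8, 3, 4, 5, 2]

6339 = 5×1238 + 149
1238 = 8×149 + 46
149 = 3×46 + 11
46 = 4×11 + 2
11 = 5×2 + 1
2 = 2×1 + 0  (stop)
So 6339/1238 = [5; 8, 3, 4, 5, 2].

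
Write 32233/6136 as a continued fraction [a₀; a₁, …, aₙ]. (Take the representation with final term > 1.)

[5; 3, 1, 19, 2, 3, 3, 3]

32233 = 5*6136 + 1553
6136 = 3*1553 + 1477
1553 = 1*1477 + 76
1477 = 19*76 + 33
76 = 2*33 + 10
33 = 3*10 + 3
10 = 3*3 + 1
3 = 3*1 + 0  (stop)
So 32233/6136 = [5; 3, 1, 19, 2, 3, 3, 3].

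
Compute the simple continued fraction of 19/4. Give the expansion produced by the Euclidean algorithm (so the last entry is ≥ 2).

19 = 4*4 + 3
4 = 1*3 + 1
3 = 3*1 + 0  (stop)
So 19/4 = [4; 1, 3].

[4; 1, 3]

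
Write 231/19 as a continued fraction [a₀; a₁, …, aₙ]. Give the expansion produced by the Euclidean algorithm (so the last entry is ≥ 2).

231 = 12*19 + 3
19 = 6*3 + 1
3 = 3*1 + 0  (stop)
So 231/19 = [12; 6, 3].

[12; 6, 3]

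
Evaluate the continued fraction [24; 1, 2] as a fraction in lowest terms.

74/3

Fold from the inside: start with 2/1.
  1 + 1/2 = 3/2
  24 + 2/3 = 74/3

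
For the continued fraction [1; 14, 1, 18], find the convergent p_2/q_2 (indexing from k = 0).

Using pₖ = aₖpₖ₋₁ + pₖ₋₂, qₖ = aₖqₖ₋₁ + qₖ₋₂ (with p₋₁=1, p₋₂=0, q₋₁=0, q₋₂=1):
  k=0: a=1, p=1, q=1
  k=1: a=14, p=15, q=14
  k=2: a=1, p=16, q=15

16/15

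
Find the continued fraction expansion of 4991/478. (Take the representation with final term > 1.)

4991 = 10×478 + 211
478 = 2×211 + 56
211 = 3×56 + 43
56 = 1×43 + 13
43 = 3×13 + 4
13 = 3×4 + 1
4 = 4×1 + 0  (stop)
So 4991/478 = [10; 2, 3, 1, 3, 3, 4].

[10; 2, 3, 1, 3, 3, 4]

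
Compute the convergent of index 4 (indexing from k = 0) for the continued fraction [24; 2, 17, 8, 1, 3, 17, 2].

7762/317

Using pₖ = aₖpₖ₋₁ + pₖ₋₂, qₖ = aₖqₖ₋₁ + qₖ₋₂ (with p₋₁=1, p₋₂=0, q₋₁=0, q₋₂=1):
  k=0: a=24, p=24, q=1
  k=1: a=2, p=49, q=2
  k=2: a=17, p=857, q=35
  k=3: a=8, p=6905, q=282
  k=4: a=1, p=7762, q=317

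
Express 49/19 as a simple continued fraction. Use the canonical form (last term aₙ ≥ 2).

49 = 2*19 + 11
19 = 1*11 + 8
11 = 1*8 + 3
8 = 2*3 + 2
3 = 1*2 + 1
2 = 2*1 + 0  (stop)
So 49/19 = [2; 1, 1, 2, 1, 2].

[2; 1, 1, 2, 1, 2]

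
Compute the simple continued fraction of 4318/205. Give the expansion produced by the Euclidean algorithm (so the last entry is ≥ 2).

[21; 15, 1, 3, 3]

4318 = 21·205 + 13
205 = 15·13 + 10
13 = 1·10 + 3
10 = 3·3 + 1
3 = 3·1 + 0  (stop)
So 4318/205 = [21; 15, 1, 3, 3].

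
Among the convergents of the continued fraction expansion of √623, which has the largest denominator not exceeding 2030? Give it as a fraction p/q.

√623 = [24; 1, 23, 1, 48, …] (period length 4).
Convergents:
  p_0/q_0 = 24/1
  p_1/q_1 = 25/1
  p_2/q_2 = 599/24
  p_3/q_3 = 624/25
  p_4/q_4 = 30551/1224
  p_5/q_5 = 31175/1249
  p_6/q_6 = 747576/29951
q_5 = 1249 ≤ 2030 < 29951 = q_6, so the answer is 31175/1249.

31175/1249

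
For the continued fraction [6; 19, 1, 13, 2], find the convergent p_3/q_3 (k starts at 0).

Using pₖ = aₖpₖ₋₁ + pₖ₋₂, qₖ = aₖqₖ₋₁ + qₖ₋₂ (with p₋₁=1, p₋₂=0, q₋₁=0, q₋₂=1):
  k=0: a=6, p=6, q=1
  k=1: a=19, p=115, q=19
  k=2: a=1, p=121, q=20
  k=3: a=13, p=1688, q=279

1688/279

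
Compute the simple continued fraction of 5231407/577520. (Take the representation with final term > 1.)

[9; 17, 8, 9, 2, 11, 19]

5231407 = 9·577520 + 33727
577520 = 17·33727 + 4161
33727 = 8·4161 + 439
4161 = 9·439 + 210
439 = 2·210 + 19
210 = 11·19 + 1
19 = 19·1 + 0  (stop)
So 5231407/577520 = [9; 17, 8, 9, 2, 11, 19].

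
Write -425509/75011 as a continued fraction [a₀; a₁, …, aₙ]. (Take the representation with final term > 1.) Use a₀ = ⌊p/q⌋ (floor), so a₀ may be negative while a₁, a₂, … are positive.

[-6; 3, 18, 3, 15, 14, 2]

-425509 = -6·75011 + 24557
75011 = 3·24557 + 1340
24557 = 18·1340 + 437
1340 = 3·437 + 29
437 = 15·29 + 2
29 = 14·2 + 1
2 = 2·1 + 0  (stop)
So -425509/75011 = [-6; 3, 18, 3, 15, 14, 2].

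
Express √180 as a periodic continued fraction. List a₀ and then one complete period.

[13; 2, 2, 2, 26]

a₀ = ⌊√180⌋ = 13.
With m₀=0, d₀=1 and mₖ₊₁ = dₖaₖ − mₖ, dₖ₊₁ = (n − mₖ₊₁²)/dₖ, aₖ₊₁ = ⌊(a₀+mₖ₊₁)/dₖ₊₁⌋:
  k=1: m=13, d=11, a=2
  k=2: m=9, d=9, a=2
  k=3: m=9, d=11, a=2
  k=4: m=13, d=1, a=26
d=1 and a=2a₀=26 at k=4, so the next step gives (m, d) = (13, 11) again — its k=1 value — and the period has length 4.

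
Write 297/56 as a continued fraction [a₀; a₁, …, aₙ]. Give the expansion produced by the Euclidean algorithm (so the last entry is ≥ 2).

297 = 5·56 + 17
56 = 3·17 + 5
17 = 3·5 + 2
5 = 2·2 + 1
2 = 2·1 + 0  (stop)
So 297/56 = [5; 3, 3, 2, 2].

[5; 3, 3, 2, 2]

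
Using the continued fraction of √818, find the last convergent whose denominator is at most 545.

8237/288

√818 = [28; 1, 1, 1, 1, 56, …] (period length 5).
Convergents:
  p_0/q_0 = 28/1
  p_1/q_1 = 29/1
  p_2/q_2 = 57/2
  p_3/q_3 = 86/3
  p_4/q_4 = 143/5
  p_5/q_5 = 8094/283
  p_6/q_6 = 8237/288
  p_7/q_7 = 16331/571
q_6 = 288 ≤ 545 < 571 = q_7, so the answer is 8237/288.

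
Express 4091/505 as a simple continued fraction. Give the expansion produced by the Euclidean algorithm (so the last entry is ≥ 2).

4091 = 8·505 + 51
505 = 9·51 + 46
51 = 1·46 + 5
46 = 9·5 + 1
5 = 5·1 + 0  (stop)
So 4091/505 = [8; 9, 1, 9, 5].

[8; 9, 1, 9, 5]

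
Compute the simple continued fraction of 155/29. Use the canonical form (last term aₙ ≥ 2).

[5; 2, 1, 9]

155 = 5·29 + 10
29 = 2·10 + 9
10 = 1·9 + 1
9 = 9·1 + 0  (stop)
So 155/29 = [5; 2, 1, 9].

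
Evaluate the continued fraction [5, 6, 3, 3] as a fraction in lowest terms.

Fold from the inside: start with 3/1.
  3 + 1/3 = 10/3
  6 + 3/10 = 63/10
  5 + 10/63 = 325/63

325/63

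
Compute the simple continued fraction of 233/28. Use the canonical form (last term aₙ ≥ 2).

233 = 8·28 + 9
28 = 3·9 + 1
9 = 9·1 + 0  (stop)
So 233/28 = [8; 3, 9].

[8; 3, 9]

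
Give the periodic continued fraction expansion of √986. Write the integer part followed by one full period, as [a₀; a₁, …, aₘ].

[31; 2, 2, 62]

a₀ = ⌊√986⌋ = 31.
With m₀=0, d₀=1 and mₖ₊₁ = dₖaₖ − mₖ, dₖ₊₁ = (n − mₖ₊₁²)/dₖ, aₖ₊₁ = ⌊(a₀+mₖ₊₁)/dₖ₊₁⌋:
  k=1: m=31, d=25, a=2
  k=2: m=19, d=25, a=2
  k=3: m=31, d=1, a=62
d=1 and a=2a₀=62 at k=3, so the next step gives (m, d) = (31, 25) again — its k=1 value — and the period has length 3.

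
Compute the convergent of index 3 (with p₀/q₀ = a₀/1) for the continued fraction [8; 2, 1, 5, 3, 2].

Using pₖ = aₖpₖ₋₁ + pₖ₋₂, qₖ = aₖqₖ₋₁ + qₖ₋₂ (with p₋₁=1, p₋₂=0, q₋₁=0, q₋₂=1):
  k=0: a=8, p=8, q=1
  k=1: a=2, p=17, q=2
  k=2: a=1, p=25, q=3
  k=3: a=5, p=142, q=17

142/17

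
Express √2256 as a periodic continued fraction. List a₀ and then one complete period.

[47; 2, 94]

a₀ = ⌊√2256⌋ = 47.
With m₀=0, d₀=1 and mₖ₊₁ = dₖaₖ − mₖ, dₖ₊₁ = (n − mₖ₊₁²)/dₖ, aₖ₊₁ = ⌊(a₀+mₖ₊₁)/dₖ₊₁⌋:
  k=1: m=47, d=47, a=2
  k=2: m=47, d=1, a=94
d=1 and a=2a₀=94 at k=2, so the next step gives (m, d) = (47, 47) again — its k=1 value — and the period has length 2.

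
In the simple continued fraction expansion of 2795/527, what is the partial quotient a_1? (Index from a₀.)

2795 = 5·527 + 160   →  a_0 = 5
527 = 3·160 + 47   →  a_1 = 3

3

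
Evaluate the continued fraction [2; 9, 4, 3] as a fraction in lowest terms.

253/120

Using pₖ = aₖpₖ₋₁ + pₖ₋₂ and qₖ = aₖqₖ₋₁ + qₖ₋₂:
  k=0: a=2, p=2, q=1
  k=1: a=9, p=19, q=9
  k=2: a=4, p=78, q=37
  k=3: a=3, p=253, q=120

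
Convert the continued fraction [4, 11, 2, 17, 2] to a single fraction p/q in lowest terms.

Using pₖ = aₖpₖ₋₁ + pₖ₋₂ and qₖ = aₖqₖ₋₁ + qₖ₋₂:
  k=0: a=4, p=4, q=1
  k=1: a=11, p=45, q=11
  k=2: a=2, p=94, q=23
  k=3: a=17, p=1643, q=402
  k=4: a=2, p=3380, q=827

3380/827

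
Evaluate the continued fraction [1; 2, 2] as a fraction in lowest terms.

Fold from the inside: start with 2/1.
  2 + 1/2 = 5/2
  1 + 2/5 = 7/5

7/5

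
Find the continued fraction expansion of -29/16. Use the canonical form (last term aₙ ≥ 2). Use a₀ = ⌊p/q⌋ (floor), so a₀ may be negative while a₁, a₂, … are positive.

-29 = -2×16 + 3
16 = 5×3 + 1
3 = 3×1 + 0  (stop)
So -29/16 = [-2; 5, 3].

[-2; 5, 3]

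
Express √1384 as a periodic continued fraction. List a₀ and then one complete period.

a₀ = ⌊√1384⌋ = 37.
With m₀=0, d₀=1 and mₖ₊₁ = dₖaₖ − mₖ, dₖ₊₁ = (n − mₖ₊₁²)/dₖ, aₖ₊₁ = ⌊(a₀+mₖ₊₁)/dₖ₊₁⌋:
  k=1: m=37, d=15, a=4
  k=2: m=23, d=57, a=1
  k=3: m=34, d=4, a=17
  k=4: m=34, d=57, a=1
  k=5: m=23, d=15, a=4
  k=6: m=37, d=1, a=74
d=1 and a=2a₀=74 at k=6, so the next step gives (m, d) = (37, 15) again — its k=1 value — and the period has length 6.

[37; 4, 1, 17, 1, 4, 74]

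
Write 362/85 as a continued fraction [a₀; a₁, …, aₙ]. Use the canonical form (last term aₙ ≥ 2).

362 = 4×85 + 22
85 = 3×22 + 19
22 = 1×19 + 3
19 = 6×3 + 1
3 = 3×1 + 0  (stop)
So 362/85 = [4; 3, 1, 6, 3].

[4; 3, 1, 6, 3]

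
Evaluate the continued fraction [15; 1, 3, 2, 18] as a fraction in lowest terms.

2619/166

Using pₖ = aₖpₖ₋₁ + pₖ₋₂ and qₖ = aₖqₖ₋₁ + qₖ₋₂:
  k=0: a=15, p=15, q=1
  k=1: a=1, p=16, q=1
  k=2: a=3, p=63, q=4
  k=3: a=2, p=142, q=9
  k=4: a=18, p=2619, q=166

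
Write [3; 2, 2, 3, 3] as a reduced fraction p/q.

Fold from the inside: start with 3/1.
  3 + 1/3 = 10/3
  2 + 3/10 = 23/10
  2 + 10/23 = 56/23
  3 + 23/56 = 191/56

191/56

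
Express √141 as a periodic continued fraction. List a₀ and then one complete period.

[11; 1, 6, 1, 22]

a₀ = ⌊√141⌋ = 11.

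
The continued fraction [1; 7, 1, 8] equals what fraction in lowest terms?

Using pₖ = aₖpₖ₋₁ + pₖ₋₂ and qₖ = aₖqₖ₋₁ + qₖ₋₂:
  k=0: a=1, p=1, q=1
  k=1: a=7, p=8, q=7
  k=2: a=1, p=9, q=8
  k=3: a=8, p=80, q=71

80/71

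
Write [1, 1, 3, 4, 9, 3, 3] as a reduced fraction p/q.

Fold from the inside: start with 3/1.
  3 + 1/3 = 10/3
  9 + 3/10 = 93/10
  4 + 10/93 = 382/93
  3 + 93/382 = 1239/382
  1 + 382/1239 = 1621/1239
  1 + 1239/1621 = 2860/1621

2860/1621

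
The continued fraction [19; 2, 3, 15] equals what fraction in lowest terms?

2079/107

Fold from the inside: start with 15/1.
  3 + 1/15 = 46/15
  2 + 15/46 = 107/46
  19 + 46/107 = 2079/107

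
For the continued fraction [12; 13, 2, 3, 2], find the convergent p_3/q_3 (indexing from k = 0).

Using pₖ = aₖpₖ₋₁ + pₖ₋₂, qₖ = aₖqₖ₋₁ + qₖ₋₂ (with p₋₁=1, p₋₂=0, q₋₁=0, q₋₂=1):
  k=0: a=12, p=12, q=1
  k=1: a=13, p=157, q=13
  k=2: a=2, p=326, q=27
  k=3: a=3, p=1135, q=94

1135/94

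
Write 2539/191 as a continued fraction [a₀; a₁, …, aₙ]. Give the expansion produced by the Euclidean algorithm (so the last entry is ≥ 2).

[13; 3, 2, 2, 3, 3]

2539 = 13·191 + 56
191 = 3·56 + 23
56 = 2·23 + 10
23 = 2·10 + 3
10 = 3·3 + 1
3 = 3·1 + 0  (stop)
So 2539/191 = [13; 3, 2, 2, 3, 3].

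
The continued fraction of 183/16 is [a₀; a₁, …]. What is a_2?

183 = 11·16 + 7   →  a_0 = 11
16 = 2·7 + 2   →  a_1 = 2
7 = 3·2 + 1   →  a_2 = 3

3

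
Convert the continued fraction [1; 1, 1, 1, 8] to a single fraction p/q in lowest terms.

Fold from the inside: start with 8/1.
  1 + 1/8 = 9/8
  1 + 8/9 = 17/9
  1 + 9/17 = 26/17
  1 + 17/26 = 43/26

43/26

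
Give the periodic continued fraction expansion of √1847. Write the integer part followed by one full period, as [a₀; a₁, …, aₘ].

[42; 1, 41, 1, 84]

a₀ = ⌊√1847⌋ = 42.
With m₀=0, d₀=1 and mₖ₊₁ = dₖaₖ − mₖ, dₖ₊₁ = (n − mₖ₊₁²)/dₖ, aₖ₊₁ = ⌊(a₀+mₖ₊₁)/dₖ₊₁⌋:
  k=1: m=42, d=83, a=1
  k=2: m=41, d=2, a=41
  k=3: m=41, d=83, a=1
  k=4: m=42, d=1, a=84
d=1 and a=2a₀=84 at k=4, so the next step gives (m, d) = (42, 83) again — its k=1 value — and the period has length 4.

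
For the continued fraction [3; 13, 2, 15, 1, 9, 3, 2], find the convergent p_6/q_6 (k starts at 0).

42159/13714

Using pₖ = aₖpₖ₋₁ + pₖ₋₂, qₖ = aₖqₖ₋₁ + qₖ₋₂ (with p₋₁=1, p₋₂=0, q₋₁=0, q₋₂=1):
  k=0: a=3, p=3, q=1
  k=1: a=13, p=40, q=13
  k=2: a=2, p=83, q=27
  k=3: a=15, p=1285, q=418
  k=4: a=1, p=1368, q=445
  k=5: a=9, p=13597, q=4423
  k=6: a=3, p=42159, q=13714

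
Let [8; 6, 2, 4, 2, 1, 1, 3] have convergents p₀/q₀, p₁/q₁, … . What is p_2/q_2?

106/13

Using pₖ = aₖpₖ₋₁ + pₖ₋₂, qₖ = aₖqₖ₋₁ + qₖ₋₂ (with p₋₁=1, p₋₂=0, q₋₁=0, q₋₂=1):
  k=0: a=8, p=8, q=1
  k=1: a=6, p=49, q=6
  k=2: a=2, p=106, q=13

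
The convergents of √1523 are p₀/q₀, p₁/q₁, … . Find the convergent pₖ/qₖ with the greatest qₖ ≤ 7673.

√1523 = [39; 39, 78, …] (period length 2).
Convergents:
  p_0/q_0 = 39/1
  p_1/q_1 = 1522/39
  p_2/q_2 = 118755/3043
  p_3/q_3 = 4632967/118716
q_2 = 3043 ≤ 7673 < 118716 = q_3, so the answer is 118755/3043.

118755/3043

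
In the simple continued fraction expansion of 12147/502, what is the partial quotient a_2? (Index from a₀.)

12147 = 24·502 + 99   →  a_0 = 24
502 = 5·99 + 7   →  a_1 = 5
99 = 14·7 + 1   →  a_2 = 14

14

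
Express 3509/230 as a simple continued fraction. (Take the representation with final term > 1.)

[15; 3, 1, 8, 1, 5]

3509 = 15·230 + 59
230 = 3·59 + 53
59 = 1·53 + 6
53 = 8·6 + 5
6 = 1·5 + 1
5 = 5·1 + 0  (stop)
So 3509/230 = [15; 3, 1, 8, 1, 5].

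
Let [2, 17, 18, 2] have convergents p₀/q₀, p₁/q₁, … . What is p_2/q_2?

Using pₖ = aₖpₖ₋₁ + pₖ₋₂, qₖ = aₖqₖ₋₁ + qₖ₋₂ (with p₋₁=1, p₋₂=0, q₋₁=0, q₋₂=1):
  k=0: a=2, p=2, q=1
  k=1: a=17, p=35, q=17
  k=2: a=18, p=632, q=307

632/307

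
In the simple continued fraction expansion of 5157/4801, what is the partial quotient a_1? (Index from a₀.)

13

5157 = 1·4801 + 356   →  a_0 = 1
4801 = 13·356 + 173   →  a_1 = 13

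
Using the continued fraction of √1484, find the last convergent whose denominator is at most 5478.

√1484 = [38; 1, 1, 10, 1, 1, 76, …] (period length 6).
Convergents:
  p_0/q_0 = 38/1
  p_1/q_1 = 39/1
  p_2/q_2 = 77/2
  p_3/q_3 = 809/21
  p_4/q_4 = 886/23
  p_5/q_5 = 1695/44
  p_6/q_6 = 129706/3367
  p_7/q_7 = 131401/3411
  p_8/q_8 = 261107/6778
q_7 = 3411 ≤ 5478 < 6778 = q_8, so the answer is 131401/3411.

131401/3411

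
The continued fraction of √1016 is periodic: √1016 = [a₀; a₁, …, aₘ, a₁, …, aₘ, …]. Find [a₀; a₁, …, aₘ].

[31; 1, 6, 1, 62]

a₀ = ⌊√1016⌋ = 31.
With m₀=0, d₀=1 and mₖ₊₁ = dₖaₖ − mₖ, dₖ₊₁ = (n − mₖ₊₁²)/dₖ, aₖ₊₁ = ⌊(a₀+mₖ₊₁)/dₖ₊₁⌋:
  k=1: m=31, d=55, a=1
  k=2: m=24, d=8, a=6
  k=3: m=24, d=55, a=1
  k=4: m=31, d=1, a=62
d=1 and a=2a₀=62 at k=4, so the next step gives (m, d) = (31, 55) again — its k=1 value — and the period has length 4.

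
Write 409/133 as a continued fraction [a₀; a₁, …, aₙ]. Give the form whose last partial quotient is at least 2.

[3; 13, 3, 3]

409 = 3×133 + 10
133 = 13×10 + 3
10 = 3×3 + 1
3 = 3×1 + 0  (stop)
So 409/133 = [3; 13, 3, 3].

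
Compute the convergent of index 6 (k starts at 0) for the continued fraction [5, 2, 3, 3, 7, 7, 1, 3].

Using pₖ = aₖpₖ₋₁ + pₖ₋₂, qₖ = aₖqₖ₋₁ + qₖ₋₂ (with p₋₁=1, p₋₂=0, q₋₁=0, q₋₂=1):
  k=0: a=5, p=5, q=1
  k=1: a=2, p=11, q=2
  k=2: a=3, p=38, q=7
  k=3: a=3, p=125, q=23
  k=4: a=7, p=913, q=168
  k=5: a=7, p=6516, q=1199
  k=6: a=1, p=7429, q=1367

7429/1367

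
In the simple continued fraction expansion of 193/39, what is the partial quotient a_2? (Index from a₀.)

18

193 = 4·39 + 37   →  a_0 = 4
39 = 1·37 + 2   →  a_1 = 1
37 = 18·2 + 1   →  a_2 = 18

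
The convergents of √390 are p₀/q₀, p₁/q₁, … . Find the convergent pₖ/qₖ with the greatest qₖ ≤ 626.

√390 = [19; 1, 2, 1, 38, …] (period length 4).
Convergents:
  p_0/q_0 = 19/1
  p_1/q_1 = 20/1
  p_2/q_2 = 59/3
  p_3/q_3 = 79/4
  p_4/q_4 = 3061/155
  p_5/q_5 = 3140/159
  p_6/q_6 = 9341/473
  p_7/q_7 = 12481/632
q_6 = 473 ≤ 626 < 632 = q_7, so the answer is 9341/473.

9341/473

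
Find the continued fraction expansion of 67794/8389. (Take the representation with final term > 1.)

67794 = 8·8389 + 682
8389 = 12·682 + 205
682 = 3·205 + 67
205 = 3·67 + 4
67 = 16·4 + 3
4 = 1·3 + 1
3 = 3·1 + 0  (stop)
So 67794/8389 = [8; 12, 3, 3, 16, 1, 3].

[8; 12, 3, 3, 16, 1, 3]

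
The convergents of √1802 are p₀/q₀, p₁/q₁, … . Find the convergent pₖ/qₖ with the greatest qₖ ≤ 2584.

71698/1689

√1802 = [42; 2, 4, 2, 84, …] (period length 4).
Convergents:
  p_0/q_0 = 42/1
  p_1/q_1 = 85/2
  p_2/q_2 = 382/9
  p_3/q_3 = 849/20
  p_4/q_4 = 71698/1689
  p_5/q_5 = 144245/3398
q_4 = 1689 ≤ 2584 < 3398 = q_5, so the answer is 71698/1689.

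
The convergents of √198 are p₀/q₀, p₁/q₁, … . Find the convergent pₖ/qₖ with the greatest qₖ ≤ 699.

5530/393

√198 = [14; 14, 28, …] (period length 2).
Convergents:
  p_0/q_0 = 14/1
  p_1/q_1 = 197/14
  p_2/q_2 = 5530/393
  p_3/q_3 = 77617/5516
q_2 = 393 ≤ 699 < 5516 = q_3, so the answer is 5530/393.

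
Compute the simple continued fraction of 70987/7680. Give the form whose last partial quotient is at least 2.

70987 = 9*7680 + 1867
7680 = 4*1867 + 212
1867 = 8*212 + 171
212 = 1*171 + 41
171 = 4*41 + 7
41 = 5*7 + 6
7 = 1*6 + 1
6 = 6*1 + 0  (stop)
So 70987/7680 = [9; 4, 8, 1, 4, 5, 1, 6].

[9; 4, 8, 1, 4, 5, 1, 6]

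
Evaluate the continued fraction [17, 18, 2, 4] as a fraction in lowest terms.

Fold from the inside: start with 4/1.
  2 + 1/4 = 9/4
  18 + 4/9 = 166/9
  17 + 9/166 = 2831/166

2831/166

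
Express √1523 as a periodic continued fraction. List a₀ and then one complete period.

a₀ = ⌊√1523⌋ = 39.
With m₀=0, d₀=1 and mₖ₊₁ = dₖaₖ − mₖ, dₖ₊₁ = (n − mₖ₊₁²)/dₖ, aₖ₊₁ = ⌊(a₀+mₖ₊₁)/dₖ₊₁⌋:
  k=1: m=39, d=2, a=39
  k=2: m=39, d=1, a=78
d=1 and a=2a₀=78 at k=2, so the next step gives (m, d) = (39, 2) again — its k=1 value — and the period has length 2.

[39; 39, 78]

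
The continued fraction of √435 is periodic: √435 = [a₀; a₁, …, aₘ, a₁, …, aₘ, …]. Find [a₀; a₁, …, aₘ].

[20; 1, 5, 1, 40]

a₀ = ⌊√435⌋ = 20.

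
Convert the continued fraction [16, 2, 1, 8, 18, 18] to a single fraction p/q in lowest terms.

Using pₖ = aₖpₖ₋₁ + pₖ₋₂ and qₖ = aₖqₖ₋₁ + qₖ₋₂:
  k=0: a=16, p=16, q=1
  k=1: a=2, p=33, q=2
  k=2: a=1, p=49, q=3
  k=3: a=8, p=425, q=26
  k=4: a=18, p=7699, q=471
  k=5: a=18, p=139007, q=8504

139007/8504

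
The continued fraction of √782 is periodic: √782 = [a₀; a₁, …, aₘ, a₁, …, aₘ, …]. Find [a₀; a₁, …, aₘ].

[27; 1, 26, 1, 54]

a₀ = ⌊√782⌋ = 27.
With m₀=0, d₀=1 and mₖ₊₁ = dₖaₖ − mₖ, dₖ₊₁ = (n − mₖ₊₁²)/dₖ, aₖ₊₁ = ⌊(a₀+mₖ₊₁)/dₖ₊₁⌋:
  k=1: m=27, d=53, a=1
  k=2: m=26, d=2, a=26
  k=3: m=26, d=53, a=1
  k=4: m=27, d=1, a=54
d=1 and a=2a₀=54 at k=4, so the next step gives (m, d) = (27, 53) again — its k=1 value — and the period has length 4.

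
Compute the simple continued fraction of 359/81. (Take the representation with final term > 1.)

359 = 4·81 + 35
81 = 2·35 + 11
35 = 3·11 + 2
11 = 5·2 + 1
2 = 2·1 + 0  (stop)
So 359/81 = [4; 2, 3, 5, 2].

[4; 2, 3, 5, 2]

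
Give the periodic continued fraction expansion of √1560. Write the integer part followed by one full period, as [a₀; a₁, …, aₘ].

a₀ = ⌊√1560⌋ = 39.
With m₀=0, d₀=1 and mₖ₊₁ = dₖaₖ − mₖ, dₖ₊₁ = (n − mₖ₊₁²)/dₖ, aₖ₊₁ = ⌊(a₀+mₖ₊₁)/dₖ₊₁⌋:
  k=1: m=39, d=39, a=2
  k=2: m=39, d=1, a=78
d=1 and a=2a₀=78 at k=2, so the next step gives (m, d) = (39, 39) again — its k=1 value — and the period has length 2.

[39; 2, 78]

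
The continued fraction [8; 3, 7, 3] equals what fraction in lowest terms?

Using pₖ = aₖpₖ₋₁ + pₖ₋₂ and qₖ = aₖqₖ₋₁ + qₖ₋₂:
  k=0: a=8, p=8, q=1
  k=1: a=3, p=25, q=3
  k=2: a=7, p=183, q=22
  k=3: a=3, p=574, q=69

574/69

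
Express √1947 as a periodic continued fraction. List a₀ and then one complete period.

[44; 8, 88]

a₀ = ⌊√1947⌋ = 44.
With m₀=0, d₀=1 and mₖ₊₁ = dₖaₖ − mₖ, dₖ₊₁ = (n − mₖ₊₁²)/dₖ, aₖ₊₁ = ⌊(a₀+mₖ₊₁)/dₖ₊₁⌋:
  k=1: m=44, d=11, a=8
  k=2: m=44, d=1, a=88
d=1 and a=2a₀=88 at k=2, so the next step gives (m, d) = (44, 11) again — its k=1 value — and the period has length 2.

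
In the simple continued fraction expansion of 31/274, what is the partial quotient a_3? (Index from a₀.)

31 = 0·274 + 31   →  a_0 = 0
274 = 8·31 + 26   →  a_1 = 8
31 = 1·26 + 5   →  a_2 = 1
26 = 5·5 + 1   →  a_3 = 5

5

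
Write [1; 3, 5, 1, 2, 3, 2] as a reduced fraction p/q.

547/416

Using pₖ = aₖpₖ₋₁ + pₖ₋₂ and qₖ = aₖqₖ₋₁ + qₖ₋₂:
  k=0: a=1, p=1, q=1
  k=1: a=3, p=4, q=3
  k=2: a=5, p=21, q=16
  k=3: a=1, p=25, q=19
  k=4: a=2, p=71, q=54
  k=5: a=3, p=238, q=181
  k=6: a=2, p=547, q=416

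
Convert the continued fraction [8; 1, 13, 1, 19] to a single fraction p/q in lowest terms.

2671/299

Fold from the inside: start with 19/1.
  1 + 1/19 = 20/19
  13 + 19/20 = 279/20
  1 + 20/279 = 299/279
  8 + 279/299 = 2671/299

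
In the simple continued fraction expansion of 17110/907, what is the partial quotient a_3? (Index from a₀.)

17110 = 18·907 + 784   →  a_0 = 18
907 = 1·784 + 123   →  a_1 = 1
784 = 6·123 + 46   →  a_2 = 6
123 = 2·46 + 31   →  a_3 = 2

2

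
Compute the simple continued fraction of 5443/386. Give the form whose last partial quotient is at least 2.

[14; 9, 1, 8, 1, 3]

5443 = 14*386 + 39
386 = 9*39 + 35
39 = 1*35 + 4
35 = 8*4 + 3
4 = 1*3 + 1
3 = 3*1 + 0  (stop)
So 5443/386 = [14; 9, 1, 8, 1, 3].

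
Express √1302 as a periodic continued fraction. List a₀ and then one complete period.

[36; 12, 72]

a₀ = ⌊√1302⌋ = 36.
With m₀=0, d₀=1 and mₖ₊₁ = dₖaₖ − mₖ, dₖ₊₁ = (n − mₖ₊₁²)/dₖ, aₖ₊₁ = ⌊(a₀+mₖ₊₁)/dₖ₊₁⌋:
  k=1: m=36, d=6, a=12
  k=2: m=36, d=1, a=72
d=1 and a=2a₀=72 at k=2, so the next step gives (m, d) = (36, 6) again — its k=1 value — and the period has length 2.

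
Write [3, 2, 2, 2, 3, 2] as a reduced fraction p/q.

Using pₖ = aₖpₖ₋₁ + pₖ₋₂ and qₖ = aₖqₖ₋₁ + qₖ₋₂:
  k=0: a=3, p=3, q=1
  k=1: a=2, p=7, q=2
  k=2: a=2, p=17, q=5
  k=3: a=2, p=41, q=12
  k=4: a=3, p=140, q=41
  k=5: a=2, p=321, q=94

321/94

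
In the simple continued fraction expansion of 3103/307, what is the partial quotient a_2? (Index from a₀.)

3

3103 = 10·307 + 33   →  a_0 = 10
307 = 9·33 + 10   →  a_1 = 9
33 = 3·10 + 3   →  a_2 = 3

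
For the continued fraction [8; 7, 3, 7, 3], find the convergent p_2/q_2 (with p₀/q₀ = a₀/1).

Using pₖ = aₖpₖ₋₁ + pₖ₋₂, qₖ = aₖqₖ₋₁ + qₖ₋₂ (with p₋₁=1, p₋₂=0, q₋₁=0, q₋₂=1):
  k=0: a=8, p=8, q=1
  k=1: a=7, p=57, q=7
  k=2: a=3, p=179, q=22

179/22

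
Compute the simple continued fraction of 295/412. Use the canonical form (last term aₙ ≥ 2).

295 = 0*412 + 295
412 = 1*295 + 117
295 = 2*117 + 61
117 = 1*61 + 56
61 = 1*56 + 5
56 = 11*5 + 1
5 = 5*1 + 0  (stop)
So 295/412 = [0; 1, 2, 1, 1, 11, 5].

[0; 1, 2, 1, 1, 11, 5]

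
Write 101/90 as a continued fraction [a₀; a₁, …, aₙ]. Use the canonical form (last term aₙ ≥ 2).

101 = 1·90 + 11
90 = 8·11 + 2
11 = 5·2 + 1
2 = 2·1 + 0  (stop)
So 101/90 = [1; 8, 5, 2].

[1; 8, 5, 2]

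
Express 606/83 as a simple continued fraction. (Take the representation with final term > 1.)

606 = 7·83 + 25
83 = 3·25 + 8
25 = 3·8 + 1
8 = 8·1 + 0  (stop)
So 606/83 = [7; 3, 3, 8].

[7; 3, 3, 8]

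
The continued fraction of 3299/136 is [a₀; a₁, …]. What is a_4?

1

3299 = 24·136 + 35   →  a_0 = 24
136 = 3·35 + 31   →  a_1 = 3
35 = 1·31 + 4   →  a_2 = 1
31 = 7·4 + 3   →  a_3 = 7
4 = 1·3 + 1   →  a_4 = 1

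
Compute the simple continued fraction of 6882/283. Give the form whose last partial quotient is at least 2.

6882 = 24*283 + 90
283 = 3*90 + 13
90 = 6*13 + 12
13 = 1*12 + 1
12 = 12*1 + 0  (stop)
So 6882/283 = [24; 3, 6, 1, 12].

[24; 3, 6, 1, 12]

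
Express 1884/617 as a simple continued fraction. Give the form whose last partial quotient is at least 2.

[3; 18, 1, 2, 3, 3]

1884 = 3*617 + 33
617 = 18*33 + 23
33 = 1*23 + 10
23 = 2*10 + 3
10 = 3*3 + 1
3 = 3*1 + 0  (stop)
So 1884/617 = [3; 18, 1, 2, 3, 3].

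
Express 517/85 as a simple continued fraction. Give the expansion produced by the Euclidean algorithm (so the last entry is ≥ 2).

517 = 6*85 + 7
85 = 12*7 + 1
7 = 7*1 + 0  (stop)
So 517/85 = [6; 12, 7].

[6; 12, 7]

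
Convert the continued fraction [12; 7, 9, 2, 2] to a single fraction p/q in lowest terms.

4055/334

Using pₖ = aₖpₖ₋₁ + pₖ₋₂ and qₖ = aₖqₖ₋₁ + qₖ₋₂:
  k=0: a=12, p=12, q=1
  k=1: a=7, p=85, q=7
  k=2: a=9, p=777, q=64
  k=3: a=2, p=1639, q=135
  k=4: a=2, p=4055, q=334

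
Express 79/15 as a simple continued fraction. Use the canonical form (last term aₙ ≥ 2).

[5; 3, 1, 3]

79 = 5*15 + 4
15 = 3*4 + 3
4 = 1*3 + 1
3 = 3*1 + 0  (stop)
So 79/15 = [5; 3, 1, 3].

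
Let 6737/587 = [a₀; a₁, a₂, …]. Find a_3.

6737 = 11·587 + 280   →  a_0 = 11
587 = 2·280 + 27   →  a_1 = 2
280 = 10·27 + 10   →  a_2 = 10
27 = 2·10 + 7   →  a_3 = 2

2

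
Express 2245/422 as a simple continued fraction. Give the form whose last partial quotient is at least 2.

2245 = 5·422 + 135
422 = 3·135 + 17
135 = 7·17 + 16
17 = 1·16 + 1
16 = 16·1 + 0  (stop)
So 2245/422 = [5; 3, 7, 1, 16].

[5; 3, 7, 1, 16]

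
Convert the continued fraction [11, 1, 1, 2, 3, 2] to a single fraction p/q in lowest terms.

Using pₖ = aₖpₖ₋₁ + pₖ₋₂ and qₖ = aₖqₖ₋₁ + qₖ₋₂:
  k=0: a=11, p=11, q=1
  k=1: a=1, p=12, q=1
  k=2: a=1, p=23, q=2
  k=3: a=2, p=58, q=5
  k=4: a=3, p=197, q=17
  k=5: a=2, p=452, q=39

452/39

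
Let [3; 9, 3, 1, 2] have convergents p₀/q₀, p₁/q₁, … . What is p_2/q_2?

87/28

Using pₖ = aₖpₖ₋₁ + pₖ₋₂, qₖ = aₖqₖ₋₁ + qₖ₋₂ (with p₋₁=1, p₋₂=0, q₋₁=0, q₋₂=1):
  k=0: a=3, p=3, q=1
  k=1: a=9, p=28, q=9
  k=2: a=3, p=87, q=28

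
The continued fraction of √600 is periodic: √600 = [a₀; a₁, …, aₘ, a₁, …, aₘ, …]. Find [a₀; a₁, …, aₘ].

a₀ = ⌊√600⌋ = 24.
With m₀=0, d₀=1 and mₖ₊₁ = dₖaₖ − mₖ, dₖ₊₁ = (n − mₖ₊₁²)/dₖ, aₖ₊₁ = ⌊(a₀+mₖ₊₁)/dₖ₊₁⌋:
  k=1: m=24, d=24, a=2
  k=2: m=24, d=1, a=48
d=1 and a=2a₀=48 at k=2, so the next step gives (m, d) = (24, 24) again — its k=1 value — and the period has length 2.

[24; 2, 48]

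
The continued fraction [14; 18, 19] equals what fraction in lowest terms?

Fold from the inside: start with 19/1.
  18 + 1/19 = 343/19
  14 + 19/343 = 4821/343

4821/343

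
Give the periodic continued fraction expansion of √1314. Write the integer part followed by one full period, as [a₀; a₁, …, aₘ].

a₀ = ⌊√1314⌋ = 36.

[36; 4, 72]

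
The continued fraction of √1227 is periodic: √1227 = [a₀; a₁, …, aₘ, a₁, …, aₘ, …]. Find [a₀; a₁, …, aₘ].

a₀ = ⌊√1227⌋ = 35.
With m₀=0, d₀=1 and mₖ₊₁ = dₖaₖ − mₖ, dₖ₊₁ = (n − mₖ₊₁²)/dₖ, aₖ₊₁ = ⌊(a₀+mₖ₊₁)/dₖ₊₁⌋:
  k=1: m=35, d=2, a=35
  k=2: m=35, d=1, a=70
d=1 and a=2a₀=70 at k=2, so the next step gives (m, d) = (35, 2) again — its k=1 value — and the period has length 2.

[35; 35, 70]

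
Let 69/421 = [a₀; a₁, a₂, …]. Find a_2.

69 = 0·421 + 69   →  a_0 = 0
421 = 6·69 + 7   →  a_1 = 6
69 = 9·7 + 6   →  a_2 = 9

9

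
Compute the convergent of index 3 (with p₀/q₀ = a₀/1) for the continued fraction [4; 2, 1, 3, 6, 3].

Using pₖ = aₖpₖ₋₁ + pₖ₋₂, qₖ = aₖqₖ₋₁ + qₖ₋₂ (with p₋₁=1, p₋₂=0, q₋₁=0, q₋₂=1):
  k=0: a=4, p=4, q=1
  k=1: a=2, p=9, q=2
  k=2: a=1, p=13, q=3
  k=3: a=3, p=48, q=11

48/11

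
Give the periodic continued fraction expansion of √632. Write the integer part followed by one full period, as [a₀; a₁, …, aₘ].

[25; 7, 6, 7, 50]

a₀ = ⌊√632⌋ = 25.
With m₀=0, d₀=1 and mₖ₊₁ = dₖaₖ − mₖ, dₖ₊₁ = (n − mₖ₊₁²)/dₖ, aₖ₊₁ = ⌊(a₀+mₖ₊₁)/dₖ₊₁⌋:
  k=1: m=25, d=7, a=7
  k=2: m=24, d=8, a=6
  k=3: m=24, d=7, a=7
  k=4: m=25, d=1, a=50
d=1 and a=2a₀=50 at k=4, so the next step gives (m, d) = (25, 7) again — its k=1 value — and the period has length 4.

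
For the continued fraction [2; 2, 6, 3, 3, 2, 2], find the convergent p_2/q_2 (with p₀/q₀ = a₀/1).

32/13

Using pₖ = aₖpₖ₋₁ + pₖ₋₂, qₖ = aₖqₖ₋₁ + qₖ₋₂ (with p₋₁=1, p₋₂=0, q₋₁=0, q₋₂=1):
  k=0: a=2, p=2, q=1
  k=1: a=2, p=5, q=2
  k=2: a=6, p=32, q=13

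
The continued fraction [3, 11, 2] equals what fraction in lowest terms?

71/23

Using pₖ = aₖpₖ₋₁ + pₖ₋₂ and qₖ = aₖqₖ₋₁ + qₖ₋₂:
  k=0: a=3, p=3, q=1
  k=1: a=11, p=34, q=11
  k=2: a=2, p=71, q=23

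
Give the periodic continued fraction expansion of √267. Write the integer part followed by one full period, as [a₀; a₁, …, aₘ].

a₀ = ⌊√267⌋ = 16.
With m₀=0, d₀=1 and mₖ₊₁ = dₖaₖ − mₖ, dₖ₊₁ = (n − mₖ₊₁²)/dₖ, aₖ₊₁ = ⌊(a₀+mₖ₊₁)/dₖ₊₁⌋:
  k=1: m=16, d=11, a=2
  k=2: m=6, d=21, a=1
  k=3: m=15, d=2, a=15
  k=4: m=15, d=21, a=1
  k=5: m=6, d=11, a=2
  k=6: m=16, d=1, a=32
d=1 and a=2a₀=32 at k=6, so the next step gives (m, d) = (16, 11) again — its k=1 value — and the period has length 6.

[16; 2, 1, 15, 1, 2, 32]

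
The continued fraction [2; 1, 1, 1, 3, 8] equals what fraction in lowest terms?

240/91

Fold from the inside: start with 8/1.
  3 + 1/8 = 25/8
  1 + 8/25 = 33/25
  1 + 25/33 = 58/33
  1 + 33/58 = 91/58
  2 + 58/91 = 240/91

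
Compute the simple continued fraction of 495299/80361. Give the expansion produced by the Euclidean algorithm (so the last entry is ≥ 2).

495299 = 6*80361 + 13133
80361 = 6*13133 + 1563
13133 = 8*1563 + 629
1563 = 2*629 + 305
629 = 2*305 + 19
305 = 16*19 + 1
19 = 19*1 + 0  (stop)
So 495299/80361 = [6; 6, 8, 2, 2, 16, 19].

[6; 6, 8, 2, 2, 16, 19]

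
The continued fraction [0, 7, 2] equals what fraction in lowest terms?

Fold from the inside: start with 2/1.
  7 + 1/2 = 15/2
  0 + 2/15 = 2/15

2/15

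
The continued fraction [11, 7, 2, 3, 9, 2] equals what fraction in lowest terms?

11335/1018

Fold from the inside: start with 2/1.
  9 + 1/2 = 19/2
  3 + 2/19 = 59/19
  2 + 19/59 = 137/59
  7 + 59/137 = 1018/137
  11 + 137/1018 = 11335/1018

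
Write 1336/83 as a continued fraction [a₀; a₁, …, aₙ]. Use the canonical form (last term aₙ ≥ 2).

[16; 10, 2, 1, 2]

1336 = 16·83 + 8
83 = 10·8 + 3
8 = 2·3 + 2
3 = 1·2 + 1
2 = 2·1 + 0  (stop)
So 1336/83 = [16; 10, 2, 1, 2].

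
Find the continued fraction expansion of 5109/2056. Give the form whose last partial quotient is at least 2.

5109 = 2×2056 + 997
2056 = 2×997 + 62
997 = 16×62 + 5
62 = 12×5 + 2
5 = 2×2 + 1
2 = 2×1 + 0  (stop)
So 5109/2056 = [2; 2, 16, 12, 2, 2].

[2; 2, 16, 12, 2, 2]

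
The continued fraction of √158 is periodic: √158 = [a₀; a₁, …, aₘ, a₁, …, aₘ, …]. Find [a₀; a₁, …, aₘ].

[12; 1, 1, 3, 12, 3, 1, 1, 24]

a₀ = ⌊√158⌋ = 12.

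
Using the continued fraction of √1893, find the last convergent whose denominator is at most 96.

√1893 = [43; 1, 1, 28, 1, 1, 86, …] (period length 6).
Convergents:
  p_0/q_0 = 43/1
  p_1/q_1 = 44/1
  p_2/q_2 = 87/2
  p_3/q_3 = 2480/57
  p_4/q_4 = 2567/59
  p_5/q_5 = 5047/116
q_4 = 59 ≤ 96 < 116 = q_5, so the answer is 2567/59.

2567/59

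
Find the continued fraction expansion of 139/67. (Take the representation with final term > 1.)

[2; 13, 2, 2]

139 = 2*67 + 5
67 = 13*5 + 2
5 = 2*2 + 1
2 = 2*1 + 0  (stop)
So 139/67 = [2; 13, 2, 2].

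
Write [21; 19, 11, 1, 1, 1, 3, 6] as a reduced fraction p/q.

322649/15326

Using pₖ = aₖpₖ₋₁ + pₖ₋₂ and qₖ = aₖqₖ₋₁ + qₖ₋₂:
  k=0: a=21, p=21, q=1
  k=1: a=19, p=400, q=19
  k=2: a=11, p=4421, q=210
  k=3: a=1, p=4821, q=229
  k=4: a=1, p=9242, q=439
  k=5: a=1, p=14063, q=668
  k=6: a=3, p=51431, q=2443
  k=7: a=6, p=322649, q=15326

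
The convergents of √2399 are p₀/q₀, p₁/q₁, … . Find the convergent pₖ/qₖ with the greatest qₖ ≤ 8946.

235151/4801

√2399 = [48; 1, 47, 1, 96, …] (period length 4).
Convergents:
  p_0/q_0 = 48/1
  p_1/q_1 = 49/1
  p_2/q_2 = 2351/48
  p_3/q_3 = 2400/49
  p_4/q_4 = 232751/4752
  p_5/q_5 = 235151/4801
  p_6/q_6 = 11284848/230399
q_5 = 4801 ≤ 8946 < 230399 = q_6, so the answer is 235151/4801.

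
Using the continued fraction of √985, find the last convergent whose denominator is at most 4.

94/3

√985 = [31; 2, 1, 1, 2, 62, …] (period length 5).
Convergents:
  p_0/q_0 = 31/1
  p_1/q_1 = 63/2
  p_2/q_2 = 94/3
  p_3/q_3 = 157/5
q_2 = 3 ≤ 4 < 5 = q_3, so the answer is 94/3.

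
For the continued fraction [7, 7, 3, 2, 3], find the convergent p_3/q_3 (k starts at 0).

364/51

Using pₖ = aₖpₖ₋₁ + pₖ₋₂, qₖ = aₖqₖ₋₁ + qₖ₋₂ (with p₋₁=1, p₋₂=0, q₋₁=0, q₋₂=1):
  k=0: a=7, p=7, q=1
  k=1: a=7, p=50, q=7
  k=2: a=3, p=157, q=22
  k=3: a=2, p=364, q=51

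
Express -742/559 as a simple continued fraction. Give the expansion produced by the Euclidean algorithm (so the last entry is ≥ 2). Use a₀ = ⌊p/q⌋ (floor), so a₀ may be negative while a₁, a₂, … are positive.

[-2; 1, 2, 18, 3, 3]

-742 = -2×559 + 376
559 = 1×376 + 183
376 = 2×183 + 10
183 = 18×10 + 3
10 = 3×3 + 1
3 = 3×1 + 0  (stop)
So -742/559 = [-2; 1, 2, 18, 3, 3].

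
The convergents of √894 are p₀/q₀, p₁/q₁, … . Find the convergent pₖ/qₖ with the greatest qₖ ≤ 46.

299/10

√894 = [29; 1, 8, 1, 58, …] (period length 4).
Convergents:
  p_0/q_0 = 29/1
  p_1/q_1 = 30/1
  p_2/q_2 = 269/9
  p_3/q_3 = 299/10
  p_4/q_4 = 17611/589
q_3 = 10 ≤ 46 < 589 = q_4, so the answer is 299/10.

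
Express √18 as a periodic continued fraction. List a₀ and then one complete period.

[4; 4, 8]

a₀ = ⌊√18⌋ = 4.
With m₀=0, d₀=1 and mₖ₊₁ = dₖaₖ − mₖ, dₖ₊₁ = (n − mₖ₊₁²)/dₖ, aₖ₊₁ = ⌊(a₀+mₖ₊₁)/dₖ₊₁⌋:
  k=1: m=4, d=2, a=4
  k=2: m=4, d=1, a=8
d=1 and a=2a₀=8 at k=2, so the next step gives (m, d) = (4, 2) again — its k=1 value — and the period has length 2.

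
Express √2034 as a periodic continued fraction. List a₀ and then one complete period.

a₀ = ⌊√2034⌋ = 45.
With m₀=0, d₀=1 and mₖ₊₁ = dₖaₖ − mₖ, dₖ₊₁ = (n − mₖ₊₁²)/dₖ, aₖ₊₁ = ⌊(a₀+mₖ₊₁)/dₖ₊₁⌋:
  k=1: m=45, d=9, a=10
  k=2: m=45, d=1, a=90
d=1 and a=2a₀=90 at k=2, so the next step gives (m, d) = (45, 9) again — its k=1 value — and the period has length 2.

[45; 10, 90]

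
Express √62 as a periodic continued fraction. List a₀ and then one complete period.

a₀ = ⌊√62⌋ = 7.
With m₀=0, d₀=1 and mₖ₊₁ = dₖaₖ − mₖ, dₖ₊₁ = (n − mₖ₊₁²)/dₖ, aₖ₊₁ = ⌊(a₀+mₖ₊₁)/dₖ₊₁⌋:
  k=1: m=7, d=13, a=1
  k=2: m=6, d=2, a=6
  k=3: m=6, d=13, a=1
  k=4: m=7, d=1, a=14
d=1 and a=2a₀=14 at k=4, so the next step gives (m, d) = (7, 13) again — its k=1 value — and the period has length 4.

[7; 1, 6, 1, 14]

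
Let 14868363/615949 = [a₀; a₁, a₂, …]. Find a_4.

14868363 = 24·615949 + 85587   →  a_0 = 24
615949 = 7·85587 + 16840   →  a_1 = 7
85587 = 5·16840 + 1387   →  a_2 = 5
16840 = 12·1387 + 196   →  a_3 = 12
1387 = 7·196 + 15   →  a_4 = 7

7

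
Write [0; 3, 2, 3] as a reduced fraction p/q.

7/24

Using pₖ = aₖpₖ₋₁ + pₖ₋₂ and qₖ = aₖqₖ₋₁ + qₖ₋₂:
  k=0: a=0, p=0, q=1
  k=1: a=3, p=1, q=3
  k=2: a=2, p=2, q=7
  k=3: a=3, p=7, q=24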